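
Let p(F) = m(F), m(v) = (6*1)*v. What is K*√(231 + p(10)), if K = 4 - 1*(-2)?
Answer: 6*√291 ≈ 102.35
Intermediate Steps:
m(v) = 6*v
p(F) = 6*F
K = 6 (K = 4 + 2 = 6)
K*√(231 + p(10)) = 6*√(231 + 6*10) = 6*√(231 + 60) = 6*√291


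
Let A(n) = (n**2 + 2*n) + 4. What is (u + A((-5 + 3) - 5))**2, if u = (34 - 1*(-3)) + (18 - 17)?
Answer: 5929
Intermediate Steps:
A(n) = 4 + n**2 + 2*n
u = 38 (u = (34 + 3) + 1 = 37 + 1 = 38)
(u + A((-5 + 3) - 5))**2 = (38 + (4 + ((-5 + 3) - 5)**2 + 2*((-5 + 3) - 5)))**2 = (38 + (4 + (-2 - 5)**2 + 2*(-2 - 5)))**2 = (38 + (4 + (-7)**2 + 2*(-7)))**2 = (38 + (4 + 49 - 14))**2 = (38 + 39)**2 = 77**2 = 5929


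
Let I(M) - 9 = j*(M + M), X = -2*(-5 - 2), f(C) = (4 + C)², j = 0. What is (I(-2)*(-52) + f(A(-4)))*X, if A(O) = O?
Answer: -6552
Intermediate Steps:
X = 14 (X = -2*(-7) = 14)
I(M) = 9 (I(M) = 9 + 0*(M + M) = 9 + 0*(2*M) = 9 + 0 = 9)
(I(-2)*(-52) + f(A(-4)))*X = (9*(-52) + (4 - 4)²)*14 = (-468 + 0²)*14 = (-468 + 0)*14 = -468*14 = -6552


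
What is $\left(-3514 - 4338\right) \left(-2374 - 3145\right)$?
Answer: $43335188$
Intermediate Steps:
$\left(-3514 - 4338\right) \left(-2374 - 3145\right) = \left(-7852\right) \left(-5519\right) = 43335188$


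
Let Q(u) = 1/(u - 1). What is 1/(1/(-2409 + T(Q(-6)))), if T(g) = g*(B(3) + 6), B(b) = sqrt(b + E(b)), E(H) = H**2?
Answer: -16869/7 - 2*sqrt(3)/7 ≈ -2410.4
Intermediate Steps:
Q(u) = 1/(-1 + u)
B(b) = sqrt(b + b**2)
T(g) = g*(6 + 2*sqrt(3)) (T(g) = g*(sqrt(3*(1 + 3)) + 6) = g*(sqrt(3*4) + 6) = g*(sqrt(12) + 6) = g*(2*sqrt(3) + 6) = g*(6 + 2*sqrt(3)))
1/(1/(-2409 + T(Q(-6)))) = 1/(1/(-2409 + 2*(3 + sqrt(3))/(-1 - 6))) = 1/(1/(-2409 + 2*(3 + sqrt(3))/(-7))) = 1/(1/(-2409 + 2*(-1/7)*(3 + sqrt(3)))) = 1/(1/(-2409 + (-6/7 - 2*sqrt(3)/7))) = 1/(1/(-16869/7 - 2*sqrt(3)/7)) = -16869/7 - 2*sqrt(3)/7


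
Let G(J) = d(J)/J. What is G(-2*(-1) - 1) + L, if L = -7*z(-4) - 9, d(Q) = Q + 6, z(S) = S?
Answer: 26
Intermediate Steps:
d(Q) = 6 + Q
G(J) = (6 + J)/J
L = 19 (L = -7*(-4) - 9 = 28 - 9 = 19)
G(-2*(-1) - 1) + L = (6 + (-2*(-1) - 1))/(-2*(-1) - 1) + 19 = (6 + (2 - 1))/(2 - 1) + 19 = (6 + 1)/1 + 19 = 1*7 + 19 = 7 + 19 = 26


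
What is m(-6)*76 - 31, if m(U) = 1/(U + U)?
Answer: -112/3 ≈ -37.333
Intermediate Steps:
m(U) = 1/(2*U)
m(-6)*76 - 31 = ((½)/(-6))*76 - 31 = ((½)*(-⅙))*76 - 31 = -1/12*76 - 31 = -19/3 - 31 = -112/3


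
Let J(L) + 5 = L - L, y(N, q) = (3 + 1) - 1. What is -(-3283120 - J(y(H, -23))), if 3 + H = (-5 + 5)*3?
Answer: 3283115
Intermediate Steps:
H = -3 (H = -3 + (-5 + 5)*3 = -3 + 0*3 = -3 + 0 = -3)
y(N, q) = 3 (y(N, q) = 4 - 1 = 3)
J(L) = -5 (J(L) = -5 + (L - L) = -5 + 0 = -5)
-(-3283120 - J(y(H, -23))) = -(-3283120 - 1*(-5)) = -(-3283120 + 5) = -1*(-3283115) = 3283115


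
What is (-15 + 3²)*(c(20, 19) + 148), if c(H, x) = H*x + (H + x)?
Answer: -3402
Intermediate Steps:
c(H, x) = H + x + H*x
(-15 + 3²)*(c(20, 19) + 148) = (-15 + 3²)*((20 + 19 + 20*19) + 148) = (-15 + 9)*((20 + 19 + 380) + 148) = -6*(419 + 148) = -6*567 = -3402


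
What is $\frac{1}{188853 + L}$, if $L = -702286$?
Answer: $- \frac{1}{513433} \approx -1.9477 \cdot 10^{-6}$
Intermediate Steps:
$\frac{1}{188853 + L} = \frac{1}{188853 - 702286} = \frac{1}{-513433} = - \frac{1}{513433}$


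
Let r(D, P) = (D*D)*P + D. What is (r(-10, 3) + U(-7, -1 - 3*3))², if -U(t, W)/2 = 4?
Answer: 79524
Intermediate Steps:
U(t, W) = -8 (U(t, W) = -2*4 = -8)
r(D, P) = D + P*D² (r(D, P) = D²*P + D = P*D² + D = D + P*D²)
(r(-10, 3) + U(-7, -1 - 3*3))² = (-10*(1 - 10*3) - 8)² = (-10*(1 - 30) - 8)² = (-10*(-29) - 8)² = (290 - 8)² = 282² = 79524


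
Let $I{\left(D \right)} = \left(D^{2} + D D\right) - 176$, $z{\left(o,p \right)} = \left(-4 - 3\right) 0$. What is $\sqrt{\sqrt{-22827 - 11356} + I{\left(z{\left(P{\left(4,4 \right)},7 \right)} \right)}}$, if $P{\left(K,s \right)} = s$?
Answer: $\sqrt{-176 + i \sqrt{34183}} \approx 6.2953 + 14.684 i$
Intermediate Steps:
$z{\left(o,p \right)} = 0$ ($z{\left(o,p \right)} = \left(-7\right) 0 = 0$)
$I{\left(D \right)} = -176 + 2 D^{2}$ ($I{\left(D \right)} = \left(D^{2} + D^{2}\right) - 176 = 2 D^{2} - 176 = -176 + 2 D^{2}$)
$\sqrt{\sqrt{-22827 - 11356} + I{\left(z{\left(P{\left(4,4 \right)},7 \right)} \right)}} = \sqrt{\sqrt{-22827 - 11356} - \left(176 - 2 \cdot 0^{2}\right)} = \sqrt{\sqrt{-34183} + \left(-176 + 2 \cdot 0\right)} = \sqrt{i \sqrt{34183} + \left(-176 + 0\right)} = \sqrt{i \sqrt{34183} - 176} = \sqrt{-176 + i \sqrt{34183}}$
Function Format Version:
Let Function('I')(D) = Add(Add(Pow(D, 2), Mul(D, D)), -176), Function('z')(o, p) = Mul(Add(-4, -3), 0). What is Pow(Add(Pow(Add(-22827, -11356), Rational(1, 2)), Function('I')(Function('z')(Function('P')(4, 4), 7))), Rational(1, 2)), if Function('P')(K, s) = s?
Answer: Pow(Add(-176, Mul(I, Pow(34183, Rational(1, 2)))), Rational(1, 2)) ≈ Add(6.2953, Mul(14.684, I))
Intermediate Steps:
Function('z')(o, p) = 0 (Function('z')(o, p) = Mul(-7, 0) = 0)
Function('I')(D) = Add(-176, Mul(2, Pow(D, 2))) (Function('I')(D) = Add(Add(Pow(D, 2), Pow(D, 2)), -176) = Add(Mul(2, Pow(D, 2)), -176) = Add(-176, Mul(2, Pow(D, 2))))
Pow(Add(Pow(Add(-22827, -11356), Rational(1, 2)), Function('I')(Function('z')(Function('P')(4, 4), 7))), Rational(1, 2)) = Pow(Add(Pow(Add(-22827, -11356), Rational(1, 2)), Add(-176, Mul(2, Pow(0, 2)))), Rational(1, 2)) = Pow(Add(Pow(-34183, Rational(1, 2)), Add(-176, Mul(2, 0))), Rational(1, 2)) = Pow(Add(Mul(I, Pow(34183, Rational(1, 2))), Add(-176, 0)), Rational(1, 2)) = Pow(Add(Mul(I, Pow(34183, Rational(1, 2))), -176), Rational(1, 2)) = Pow(Add(-176, Mul(I, Pow(34183, Rational(1, 2)))), Rational(1, 2))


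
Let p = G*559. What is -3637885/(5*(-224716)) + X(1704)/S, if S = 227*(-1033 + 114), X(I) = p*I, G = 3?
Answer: -490368218627/46878678908 ≈ -10.460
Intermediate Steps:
p = 1677 (p = 3*559 = 1677)
X(I) = 1677*I
S = -208613 (S = 227*(-919) = -208613)
-3637885/(5*(-224716)) + X(1704)/S = -3637885/(5*(-224716)) + (1677*1704)/(-208613) = -3637885/(-1123580) + 2857608*(-1/208613) = -3637885*(-1/1123580) - 2857608/208613 = 727577/224716 - 2857608/208613 = -490368218627/46878678908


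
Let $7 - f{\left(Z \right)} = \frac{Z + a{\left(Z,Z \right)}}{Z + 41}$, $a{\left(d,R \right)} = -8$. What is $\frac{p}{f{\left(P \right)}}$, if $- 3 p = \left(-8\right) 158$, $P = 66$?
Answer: $\frac{135248}{2073} \approx 65.243$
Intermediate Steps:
$f{\left(Z \right)} = 7 - \frac{-8 + Z}{41 + Z}$ ($f{\left(Z \right)} = 7 - \frac{Z - 8}{Z + 41} = 7 - \frac{-8 + Z}{41 + Z}$)
$p = \frac{1264}{3}$ ($p = - \frac{\left(-8\right) 158}{3} = \left(- \frac{1}{3}\right) \left(-1264\right) = \frac{1264}{3} \approx 421.33$)
$\frac{p}{f{\left(P \right)}} = \frac{1264}{3 \frac{295 + 6 \cdot 66}{41 + 66}} = \frac{1264}{3 \frac{295 + 396}{107}} = \frac{1264}{3 \cdot \frac{1}{107} \cdot 691} = \frac{1264}{3 \cdot \frac{691}{107}} = \frac{1264}{3} \cdot \frac{107}{691} = \frac{135248}{2073}$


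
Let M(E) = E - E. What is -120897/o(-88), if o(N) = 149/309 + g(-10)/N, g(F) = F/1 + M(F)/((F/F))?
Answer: -1643715612/8101 ≈ -2.0290e+5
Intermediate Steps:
M(E) = 0
g(F) = F (g(F) = F/1 + 0/((F/F)) = F*1 + 0/1 = F + 0*1 = F + 0 = F)
o(N) = 149/309 - 10/N
-120897/o(-88) = -120897/(149/309 - 10/(-88)) = -120897/(149/309 - 10*(-1/88)) = -120897/(149/309 + 5/44) = -120897/8101/13596 = -120897*13596/8101 = -1643715612/8101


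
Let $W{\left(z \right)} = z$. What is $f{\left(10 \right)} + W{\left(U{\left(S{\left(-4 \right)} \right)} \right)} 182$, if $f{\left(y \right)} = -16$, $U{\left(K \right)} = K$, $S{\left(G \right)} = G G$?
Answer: $2896$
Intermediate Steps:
$S{\left(G \right)} = G^{2}$
$f{\left(10 \right)} + W{\left(U{\left(S{\left(-4 \right)} \right)} \right)} 182 = -16 + \left(-4\right)^{2} \cdot 182 = -16 + 16 \cdot 182 = -16 + 2912 = 2896$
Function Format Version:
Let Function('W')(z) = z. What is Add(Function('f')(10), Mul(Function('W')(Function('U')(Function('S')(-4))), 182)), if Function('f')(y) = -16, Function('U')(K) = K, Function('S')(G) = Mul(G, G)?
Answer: 2896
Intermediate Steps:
Function('S')(G) = Pow(G, 2)
Add(Function('f')(10), Mul(Function('W')(Function('U')(Function('S')(-4))), 182)) = Add(-16, Mul(Pow(-4, 2), 182)) = Add(-16, Mul(16, 182)) = Add(-16, 2912) = 2896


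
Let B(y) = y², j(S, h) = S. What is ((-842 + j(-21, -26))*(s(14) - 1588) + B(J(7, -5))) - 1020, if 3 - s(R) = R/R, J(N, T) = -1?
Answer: 1367699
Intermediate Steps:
s(R) = 2 (s(R) = 3 - R/R = 3 - 1*1 = 3 - 1 = 2)
((-842 + j(-21, -26))*(s(14) - 1588) + B(J(7, -5))) - 1020 = ((-842 - 21)*(2 - 1588) + (-1)²) - 1020 = (-863*(-1586) + 1) - 1020 = (1368718 + 1) - 1020 = 1368719 - 1020 = 1367699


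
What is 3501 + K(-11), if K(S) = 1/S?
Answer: 38510/11 ≈ 3500.9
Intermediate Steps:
3501 + K(-11) = 3501 + 1/(-11) = 3501 - 1/11 = 38510/11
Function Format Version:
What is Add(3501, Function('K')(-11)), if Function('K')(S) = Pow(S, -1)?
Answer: Rational(38510, 11) ≈ 3500.9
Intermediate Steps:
Add(3501, Function('K')(-11)) = Add(3501, Pow(-11, -1)) = Add(3501, Rational(-1, 11)) = Rational(38510, 11)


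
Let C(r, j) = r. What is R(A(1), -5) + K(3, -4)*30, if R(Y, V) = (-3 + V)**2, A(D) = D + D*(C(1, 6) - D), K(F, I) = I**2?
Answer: 544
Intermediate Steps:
A(D) = D + D*(1 - D)
R(A(1), -5) + K(3, -4)*30 = (-3 - 5)**2 + (-4)**2*30 = (-8)**2 + 16*30 = 64 + 480 = 544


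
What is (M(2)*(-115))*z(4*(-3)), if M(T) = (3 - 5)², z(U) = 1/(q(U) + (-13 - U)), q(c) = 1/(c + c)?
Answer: 2208/5 ≈ 441.60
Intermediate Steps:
q(c) = 1/(2*c)
z(U) = 1/(-13 + 1/(2*U) - U) (z(U) = 1/(1/(2*U) + (-13 - U)) = 1/(-13 + 1/(2*U) - U))
M(T) = 4 (M(T) = (-2)² = 4)
(M(2)*(-115))*z(4*(-3)) = (4*(-115))*(-2*4*(-3)/(-1 + 2*(4*(-3))*(13 + 4*(-3)))) = -(-920)*(-12)/(-1 + 2*(-12)*(13 - 12)) = -(-920)*(-12)/(-1 + 2*(-12)*1) = -(-920)*(-12)/(-1 - 24) = -(-920)*(-12)/(-25) = -(-920)*(-12)*(-1)/25 = -460*(-24/25) = 2208/5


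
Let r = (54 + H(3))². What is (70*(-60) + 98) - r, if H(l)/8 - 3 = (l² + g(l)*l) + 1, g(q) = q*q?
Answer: -143978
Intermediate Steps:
g(q) = q²
H(l) = 32 + 8*l² + 8*l³ (H(l) = 24 + 8*((l² + l²*l) + 1) = 24 + 8*((l² + l³) + 1) = 24 + 8*(1 + l² + l³) = 24 + (8 + 8*l² + 8*l³) = 32 + 8*l² + 8*l³)
r = 139876 (r = (54 + (32 + 8*3² + 8*3³))² = (54 + (32 + 8*9 + 8*27))² = (54 + (32 + 72 + 216))² = (54 + 320)² = 374² = 139876)
(70*(-60) + 98) - r = (70*(-60) + 98) - 1*139876 = (-4200 + 98) - 139876 = -4102 - 139876 = -143978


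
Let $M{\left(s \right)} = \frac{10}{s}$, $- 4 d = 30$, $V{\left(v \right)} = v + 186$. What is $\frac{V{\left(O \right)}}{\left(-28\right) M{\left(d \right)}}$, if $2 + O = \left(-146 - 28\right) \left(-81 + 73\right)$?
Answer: $\frac{591}{14} \approx 42.214$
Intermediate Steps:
$O = 1390$ ($O = -2 + \left(-146 - 28\right) \left(-81 + 73\right) = -2 - -1392 = -2 + 1392 = 1390$)
$V{\left(v \right)} = 186 + v$
$d = - \frac{15}{2}$ ($d = \left(- \frac{1}{4}\right) 30 = - \frac{15}{2} \approx -7.5$)
$\frac{V{\left(O \right)}}{\left(-28\right) M{\left(d \right)}} = \frac{186 + 1390}{\left(-28\right) \frac{10}{- \frac{15}{2}}} = \frac{1576}{\left(-28\right) 10 \left(- \frac{2}{15}\right)} = \frac{1576}{\left(-28\right) \left(- \frac{4}{3}\right)} = \frac{1576}{\frac{112}{3}} = 1576 \cdot \frac{3}{112} = \frac{591}{14}$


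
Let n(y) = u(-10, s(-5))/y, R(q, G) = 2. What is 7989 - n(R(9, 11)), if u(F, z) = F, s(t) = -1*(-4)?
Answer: 7994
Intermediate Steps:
s(t) = 4
n(y) = -10/y
7989 - n(R(9, 11)) = 7989 - (-10)/2 = 7989 - 1*(-5) = 7989 + 5 = 7994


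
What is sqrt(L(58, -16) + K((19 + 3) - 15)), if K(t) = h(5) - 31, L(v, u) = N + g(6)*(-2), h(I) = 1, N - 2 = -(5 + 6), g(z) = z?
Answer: I*sqrt(51) ≈ 7.1414*I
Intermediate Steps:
N = -9 (N = 2 - (5 + 6) = 2 - 1*11 = 2 - 11 = -9)
L(v, u) = -21 (L(v, u) = -9 + 6*(-2) = -9 - 12 = -21)
K(t) = -30 (K(t) = 1 - 31 = -30)
sqrt(L(58, -16) + K((19 + 3) - 15)) = sqrt(-21 - 30) = sqrt(-51) = I*sqrt(51)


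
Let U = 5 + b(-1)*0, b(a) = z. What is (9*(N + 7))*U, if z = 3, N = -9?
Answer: -90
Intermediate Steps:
b(a) = 3
U = 5 (U = 5 + 3*0 = 5 + 0 = 5)
(9*(N + 7))*U = (9*(-9 + 7))*5 = (9*(-2))*5 = -18*5 = -90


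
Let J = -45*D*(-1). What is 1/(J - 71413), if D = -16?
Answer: -1/72133 ≈ -1.3863e-5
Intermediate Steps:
J = -720 (J = -45*(-16)*(-1) = 720*(-1) = -720)
1/(J - 71413) = 1/(-720 - 71413) = 1/(-72133) = -1/72133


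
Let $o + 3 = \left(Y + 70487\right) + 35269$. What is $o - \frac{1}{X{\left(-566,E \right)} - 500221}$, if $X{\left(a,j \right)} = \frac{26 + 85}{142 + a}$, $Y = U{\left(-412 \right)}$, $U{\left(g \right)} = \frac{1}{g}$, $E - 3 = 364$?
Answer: $\frac{9240977361771213}{87382651780} \approx 1.0575 \cdot 10^{5}$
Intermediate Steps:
$E = 367$ ($E = 3 + 364 = 367$)
$Y = - \frac{1}{412}$ ($Y = \frac{1}{-412} = - \frac{1}{412} \approx -0.0024272$)
$X{\left(a,j \right)} = \frac{111}{142 + a}$
$o = \frac{43570235}{412}$ ($o = -3 + \left(\left(- \frac{1}{412} + 70487\right) + 35269\right) = -3 + \left(\frac{29040643}{412} + 35269\right) = -3 + \frac{43571471}{412} = \frac{43570235}{412} \approx 1.0575 \cdot 10^{5}$)
$o - \frac{1}{X{\left(-566,E \right)} - 500221} = \frac{43570235}{412} - \frac{1}{\frac{111}{142 - 566} - 500221} = \frac{43570235}{412} - \frac{1}{\frac{111}{-424} - 500221} = \frac{43570235}{412} - \frac{1}{111 \left(- \frac{1}{424}\right) - 500221} = \frac{43570235}{412} - \frac{1}{- \frac{111}{424} - 500221} = \frac{43570235}{412} - \frac{1}{- \frac{212093815}{424}} = \frac{43570235}{412} - - \frac{424}{212093815} = \frac{43570235}{412} + \frac{424}{212093815} = \frac{9240977361771213}{87382651780}$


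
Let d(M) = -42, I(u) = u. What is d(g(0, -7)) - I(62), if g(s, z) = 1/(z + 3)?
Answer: -104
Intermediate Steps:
g(s, z) = 1/(3 + z)
d(g(0, -7)) - I(62) = -42 - 1*62 = -42 - 62 = -104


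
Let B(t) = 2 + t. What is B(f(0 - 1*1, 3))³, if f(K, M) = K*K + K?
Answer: 8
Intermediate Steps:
f(K, M) = K + K² (f(K, M) = K² + K = K + K²)
B(f(0 - 1*1, 3))³ = (2 + (0 - 1*1)*(1 + (0 - 1*1)))³ = (2 + (0 - 1)*(1 + (0 - 1)))³ = (2 - (1 - 1))³ = (2 - 1*0)³ = (2 + 0)³ = 2³ = 8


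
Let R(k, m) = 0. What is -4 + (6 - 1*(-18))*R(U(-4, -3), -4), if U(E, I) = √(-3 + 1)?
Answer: -4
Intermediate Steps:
U(E, I) = I*√2 (U(E, I) = √(-2) = I*√2)
-4 + (6 - 1*(-18))*R(U(-4, -3), -4) = -4 + (6 - 1*(-18))*0 = -4 + (6 + 18)*0 = -4 + 24*0 = -4 + 0 = -4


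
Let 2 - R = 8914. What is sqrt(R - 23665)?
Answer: I*sqrt(32577) ≈ 180.49*I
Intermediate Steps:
R = -8912 (R = 2 - 1*8914 = 2 - 8914 = -8912)
sqrt(R - 23665) = sqrt(-8912 - 23665) = sqrt(-32577) = I*sqrt(32577)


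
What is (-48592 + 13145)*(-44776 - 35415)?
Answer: 2842530377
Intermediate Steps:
(-48592 + 13145)*(-44776 - 35415) = -35447*(-80191) = 2842530377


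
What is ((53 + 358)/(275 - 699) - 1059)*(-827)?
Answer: 371676129/424 ≈ 8.7660e+5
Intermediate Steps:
((53 + 358)/(275 - 699) - 1059)*(-827) = (411/(-424) - 1059)*(-827) = (411*(-1/424) - 1059)*(-827) = (-411/424 - 1059)*(-827) = -449427/424*(-827) = 371676129/424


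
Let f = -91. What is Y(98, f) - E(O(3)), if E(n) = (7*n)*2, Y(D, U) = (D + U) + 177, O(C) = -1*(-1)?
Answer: 170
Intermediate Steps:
O(C) = 1
Y(D, U) = 177 + D + U
E(n) = 14*n
Y(98, f) - E(O(3)) = (177 + 98 - 91) - 14 = 184 - 1*14 = 184 - 14 = 170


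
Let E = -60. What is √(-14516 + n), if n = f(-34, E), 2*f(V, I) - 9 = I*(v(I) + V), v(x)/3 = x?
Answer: I*√32366/2 ≈ 89.953*I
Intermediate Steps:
v(x) = 3*x
f(V, I) = 9/2 + I*(V + 3*I)/2 (f(V, I) = 9/2 + (I*(3*I + V))/2 = 9/2 + (I*(V + 3*I))/2 = 9/2 + I*(V + 3*I)/2)
n = 12849/2 (n = 9/2 + (3/2)*(-60)² + (½)*(-60)*(-34) = 9/2 + (3/2)*3600 + 1020 = 9/2 + 5400 + 1020 = 12849/2 ≈ 6424.5)
√(-14516 + n) = √(-14516 + 12849/2) = √(-16183/2) = I*√32366/2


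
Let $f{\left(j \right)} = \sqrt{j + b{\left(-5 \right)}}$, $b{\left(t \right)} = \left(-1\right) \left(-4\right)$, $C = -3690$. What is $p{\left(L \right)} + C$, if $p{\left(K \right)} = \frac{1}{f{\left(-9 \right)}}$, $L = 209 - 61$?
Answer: $-3690 - \frac{i \sqrt{5}}{5} \approx -3690.0 - 0.44721 i$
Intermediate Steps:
$b{\left(t \right)} = 4$
$L = 148$
$f{\left(j \right)} = \sqrt{4 + j}$ ($f{\left(j \right)} = \sqrt{j + 4} = \sqrt{4 + j}$)
$p{\left(K \right)} = - \frac{i \sqrt{5}}{5}$ ($p{\left(K \right)} = \frac{1}{\sqrt{4 - 9}} = \frac{1}{\sqrt{-5}} = \frac{1}{i \sqrt{5}} = - \frac{i \sqrt{5}}{5}$)
$p{\left(L \right)} + C = - \frac{i \sqrt{5}}{5} - 3690 = -3690 - \frac{i \sqrt{5}}{5}$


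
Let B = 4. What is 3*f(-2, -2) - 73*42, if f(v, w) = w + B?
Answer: -3060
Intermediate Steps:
f(v, w) = 4 + w (f(v, w) = w + 4 = 4 + w)
3*f(-2, -2) - 73*42 = 3*(4 - 2) - 73*42 = 3*2 - 3066 = 6 - 3066 = -3060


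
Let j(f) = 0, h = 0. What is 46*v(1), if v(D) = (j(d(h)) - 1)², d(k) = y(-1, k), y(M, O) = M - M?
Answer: 46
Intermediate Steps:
y(M, O) = 0
d(k) = 0
v(D) = 1 (v(D) = (0 - 1)² = (-1)² = 1)
46*v(1) = 46*1 = 46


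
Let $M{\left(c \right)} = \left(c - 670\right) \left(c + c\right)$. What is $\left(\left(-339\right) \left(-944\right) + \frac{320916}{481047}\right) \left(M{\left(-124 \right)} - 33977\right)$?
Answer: $\frac{8360904033711860}{160349} \approx 5.2142 \cdot 10^{10}$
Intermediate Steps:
$M{\left(c \right)} = 2 c \left(-670 + c\right)$ ($M{\left(c \right)} = \left(-670 + c\right) 2 c = 2 c \left(-670 + c\right)$)
$\left(\left(-339\right) \left(-944\right) + \frac{320916}{481047}\right) \left(M{\left(-124 \right)} - 33977\right) = \left(\left(-339\right) \left(-944\right) + \frac{320916}{481047}\right) \left(2 \left(-124\right) \left(-670 - 124\right) - 33977\right) = \left(320016 + 320916 \cdot \frac{1}{481047}\right) \left(2 \left(-124\right) \left(-794\right) - 33977\right) = \left(320016 + \frac{106972}{160349}\right) \left(196912 - 33977\right) = \frac{51314352556}{160349} \cdot 162935 = \frac{8360904033711860}{160349}$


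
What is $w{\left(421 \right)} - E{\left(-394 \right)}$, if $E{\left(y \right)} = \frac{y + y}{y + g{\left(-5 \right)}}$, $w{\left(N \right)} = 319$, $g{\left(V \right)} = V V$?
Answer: $\frac{116923}{369} \approx 316.86$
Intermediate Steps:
$g{\left(V \right)} = V^{2}$
$E{\left(y \right)} = \frac{2 y}{25 + y}$ ($E{\left(y \right)} = \frac{y + y}{y + \left(-5\right)^{2}} = \frac{2 y}{y + 25} = \frac{2 y}{25 + y}$)
$w{\left(421 \right)} - E{\left(-394 \right)} = 319 - 2 \left(-394\right) \frac{1}{25 - 394} = 319 - 2 \left(-394\right) \frac{1}{-369} = 319 - 2 \left(-394\right) \left(- \frac{1}{369}\right) = 319 - \frac{788}{369} = \frac{116923}{369}$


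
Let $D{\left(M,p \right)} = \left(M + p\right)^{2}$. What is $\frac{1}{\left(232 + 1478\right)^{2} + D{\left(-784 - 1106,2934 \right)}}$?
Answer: $\frac{1}{4014036} \approx 2.4913 \cdot 10^{-7}$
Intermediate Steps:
$\frac{1}{\left(232 + 1478\right)^{2} + D{\left(-784 - 1106,2934 \right)}} = \frac{1}{\left(232 + 1478\right)^{2} + \left(\left(-784 - 1106\right) + 2934\right)^{2}} = \frac{1}{1710^{2} + \left(\left(-784 - 1106\right) + 2934\right)^{2}} = \frac{1}{2924100 + \left(-1890 + 2934\right)^{2}} = \frac{1}{2924100 + 1044^{2}} = \frac{1}{2924100 + 1089936} = \frac{1}{4014036}$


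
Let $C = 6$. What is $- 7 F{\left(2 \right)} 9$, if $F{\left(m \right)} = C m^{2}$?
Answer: $-1512$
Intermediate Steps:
$F{\left(m \right)} = 6 m^{2}$
$- 7 F{\left(2 \right)} 9 = - 7 \cdot 6 \cdot 2^{2} \cdot 9 = - 7 \cdot 6 \cdot 4 \cdot 9 = \left(-7\right) 24 \cdot 9 = \left(-168\right) 9 = -1512$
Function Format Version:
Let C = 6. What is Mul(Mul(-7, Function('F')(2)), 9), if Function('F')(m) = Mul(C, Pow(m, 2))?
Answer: -1512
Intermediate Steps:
Function('F')(m) = Mul(6, Pow(m, 2))
Mul(Mul(-7, Function('F')(2)), 9) = Mul(Mul(-7, Mul(6, Pow(2, 2))), 9) = Mul(Mul(-7, Mul(6, 4)), 9) = Mul(Mul(-7, 24), 9) = Mul(-168, 9) = -1512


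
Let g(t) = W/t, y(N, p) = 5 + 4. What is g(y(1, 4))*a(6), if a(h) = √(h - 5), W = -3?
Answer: -⅓ ≈ -0.33333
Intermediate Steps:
y(N, p) = 9
g(t) = -3/t
a(h) = √(-5 + h)
g(y(1, 4))*a(6) = (-3/9)*√(-5 + 6) = (-3*⅑)*√1 = -⅓*1 = -⅓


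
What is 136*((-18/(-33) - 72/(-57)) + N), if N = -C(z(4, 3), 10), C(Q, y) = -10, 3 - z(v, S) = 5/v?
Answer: 335648/209 ≈ 1606.0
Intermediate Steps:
z(v, S) = 3 - 5/v
N = 10 (N = -1*(-10) = 10)
136*((-18/(-33) - 72/(-57)) + N) = 136*((-18/(-33) - 72/(-57)) + 10) = 136*((-18*(-1/33) - 72*(-1/57)) + 10) = 136*((6/11 + 24/19) + 10) = 136*(378/209 + 10) = 136*(2468/209) = 335648/209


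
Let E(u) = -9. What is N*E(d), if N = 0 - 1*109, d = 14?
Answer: 981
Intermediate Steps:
N = -109 (N = 0 - 109 = -109)
N*E(d) = -109*(-9) = 981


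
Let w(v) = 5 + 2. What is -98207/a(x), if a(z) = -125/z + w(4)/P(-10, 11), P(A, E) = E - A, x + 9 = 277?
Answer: 78958428/107 ≈ 7.3793e+5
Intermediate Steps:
x = 268 (x = -9 + 277 = 268)
w(v) = 7
a(z) = 1/3 - 125/z (a(z) = -125/z + 7/(11 - 1*(-10)) = -125/z + 7/(11 + 10) = -125/z + 7/21 = -125/z + 7*(1/21) = -125/z + 1/3 = 1/3 - 125/z)
-98207/a(x) = -98207*804/(-375 + 268) = -98207/((1/3)*(1/268)*(-107)) = -98207/(-107/804) = -98207*(-804/107) = 78958428/107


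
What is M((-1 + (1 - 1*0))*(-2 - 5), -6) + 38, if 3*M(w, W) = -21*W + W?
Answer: 78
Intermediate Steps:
M(w, W) = -20*W/3 (M(w, W) = (-21*W + W)/3 = (-20*W)/3 = -20*W/3)
M((-1 + (1 - 1*0))*(-2 - 5), -6) + 38 = -20/3*(-6) + 38 = 40 + 38 = 78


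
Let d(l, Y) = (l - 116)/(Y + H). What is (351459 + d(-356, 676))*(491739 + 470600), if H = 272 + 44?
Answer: 41939558344523/124 ≈ 3.3822e+11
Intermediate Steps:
H = 316
d(l, Y) = (-116 + l)/(316 + Y) (d(l, Y) = (l - 116)/(Y + 316) = (-116 + l)/(316 + Y))
(351459 + d(-356, 676))*(491739 + 470600) = (351459 + (-116 - 356)/(316 + 676))*(491739 + 470600) = (351459 - 472/992)*962339 = (351459 + (1/992)*(-472))*962339 = (351459 - 59/124)*962339 = (43580857/124)*962339 = 41939558344523/124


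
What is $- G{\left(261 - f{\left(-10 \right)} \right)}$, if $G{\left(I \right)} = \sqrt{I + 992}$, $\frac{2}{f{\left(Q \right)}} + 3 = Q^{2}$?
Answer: $- \frac{\sqrt{11789283}}{97} \approx -35.397$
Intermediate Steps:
$f{\left(Q \right)} = \frac{2}{-3 + Q^{2}}$
$G{\left(I \right)} = \sqrt{992 + I}$
$- G{\left(261 - f{\left(-10 \right)} \right)} = - \sqrt{992 + \left(261 - \frac{2}{-3 + \left(-10\right)^{2}}\right)} = - \sqrt{992 + \left(261 - \frac{2}{-3 + 100}\right)} = - \sqrt{992 + \left(261 - \frac{2}{97}\right)} = - \sqrt{992 + \frac{25315}{97}} = - \sqrt{\frac{121539}{97}} = - \frac{\sqrt{11789283}}{97}$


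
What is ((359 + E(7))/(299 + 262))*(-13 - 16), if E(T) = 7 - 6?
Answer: -3480/187 ≈ -18.610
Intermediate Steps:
E(T) = 1
((359 + E(7))/(299 + 262))*(-13 - 16) = ((359 + 1)/(299 + 262))*(-13 - 16) = (360/561)*(-29) = (360*(1/561))*(-29) = (120/187)*(-29) = -3480/187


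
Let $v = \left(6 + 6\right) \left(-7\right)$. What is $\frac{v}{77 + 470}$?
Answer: $- \frac{84}{547} \approx -0.15356$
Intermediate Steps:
$v = -84$ ($v = 12 \left(-7\right) = -84$)
$\frac{v}{77 + 470} = - \frac{84}{77 + 470} = - \frac{84}{547}$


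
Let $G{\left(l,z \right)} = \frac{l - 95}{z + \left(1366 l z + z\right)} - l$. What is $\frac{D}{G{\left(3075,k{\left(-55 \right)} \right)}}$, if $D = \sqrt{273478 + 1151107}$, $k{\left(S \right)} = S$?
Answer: $- \frac{11551243 \sqrt{1424585}}{35520072374} \approx -0.38815$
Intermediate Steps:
$G{\left(l,z \right)} = - l + \frac{-95 + l}{2 z + 1366 l z}$ ($G{\left(l,z \right)} = \frac{-95 + l}{z + \left(1366 l z + z\right)} - l = \frac{-95 + l}{z + \left(z + 1366 l z\right)} - l = \frac{-95 + l}{2 z + 1366 l z} - l = - l + \frac{-95 + l}{2 z + 1366 l z}$)
$D = \sqrt{1424585} \approx 1193.6$
$\frac{D}{G{\left(3075,k{\left(-55 \right)} \right)}} = \frac{\sqrt{1424585}}{\frac{1}{2} \frac{1}{-55} \frac{1}{1 + 683 \cdot 3075} \left(-95 + 3075 - - 75130 \cdot 3075^{2} - 6150 \left(-55\right)\right)} = \frac{\sqrt{1424585}}{\frac{1}{2} \left(- \frac{1}{55}\right) \frac{1}{1 + 2100225} \left(-95 + 3075 - \left(-75130\right) 9455625 + 338250\right)} = \frac{\sqrt{1424585}}{\frac{1}{2} \left(- \frac{1}{55}\right) \frac{1}{2100226} \left(-95 + 3075 + 710401106250 + 338250\right)} = \frac{\sqrt{1424585}}{\frac{1}{2} \left(- \frac{1}{55}\right) \frac{1}{2100226} \cdot 710401447480} = \frac{\sqrt{1424585}}{- \frac{35520072374}{11551243}} = \sqrt{1424585} \left(- \frac{11551243}{35520072374}\right) = - \frac{11551243 \sqrt{1424585}}{35520072374}$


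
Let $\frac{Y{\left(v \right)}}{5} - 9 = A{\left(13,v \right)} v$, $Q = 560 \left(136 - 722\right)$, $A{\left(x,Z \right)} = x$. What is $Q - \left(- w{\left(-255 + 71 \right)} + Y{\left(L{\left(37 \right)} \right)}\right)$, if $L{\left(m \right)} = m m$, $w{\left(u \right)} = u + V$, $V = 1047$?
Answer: $-416327$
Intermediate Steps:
$w{\left(u \right)} = 1047 + u$ ($w{\left(u \right)} = u + 1047 = 1047 + u$)
$Q = -328160$ ($Q = 560 \left(-586\right) = -328160$)
$L{\left(m \right)} = m^{2}$
$Y{\left(v \right)} = 45 + 65 v$ ($Y{\left(v \right)} = 45 + 5 \cdot 13 v = 45 + 65 v$)
$Q - \left(- w{\left(-255 + 71 \right)} + Y{\left(L{\left(37 \right)} \right)}\right) = -328160 + \left(\left(1047 + \left(-255 + 71\right)\right) - \left(45 + 65 \cdot 37^{2}\right)\right) = -328160 + \left(\left(1047 - 184\right) - \left(45 + 65 \cdot 1369\right)\right) = -328160 + \left(863 - \left(45 + 88985\right)\right) = -328160 + \left(863 - 89030\right) = -328160 - 88167 = -416327$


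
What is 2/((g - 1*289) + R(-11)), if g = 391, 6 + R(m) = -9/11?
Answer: 22/1047 ≈ 0.021012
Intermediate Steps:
R(m) = -75/11 (R(m) = -6 - 9/11 = -75/11)
2/((g - 1*289) + R(-11)) = 2/((391 - 1*289) - 75/11) = 2/((391 - 289) - 75/11) = 2/(102 - 75/11) = 2/(1047/11) = 2*(11/1047) = 22/1047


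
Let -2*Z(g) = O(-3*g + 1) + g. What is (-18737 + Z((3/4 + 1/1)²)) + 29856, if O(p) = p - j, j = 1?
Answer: 177953/16 ≈ 11122.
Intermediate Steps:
O(p) = -1 + p (O(p) = p - 1*1 = p - 1 = -1 + p)
Z(g) = g (Z(g) = -((-1 + (-3*g + 1)) + g)/2 = -((-1 + (1 - 3*g)) + g)/2 = -(-3*g + g)/2 = -(-1)*g = g)
(-18737 + Z((3/4 + 1/1)²)) + 29856 = (-18737 + (3/4 + 1/1)²) + 29856 = (-18737 + (3*(¼) + 1*1)²) + 29856 = (-18737 + (¾ + 1)²) + 29856 = (-18737 + (7/4)²) + 29856 = (-18737 + 49/16) + 29856 = -299743/16 + 29856 = 177953/16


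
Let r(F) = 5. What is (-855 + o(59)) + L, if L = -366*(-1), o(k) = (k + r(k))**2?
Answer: 3607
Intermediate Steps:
o(k) = (5 + k)**2 (o(k) = (k + 5)**2 = (5 + k)**2)
L = 366
(-855 + o(59)) + L = (-855 + (5 + 59)**2) + 366 = (-855 + 64**2) + 366 = (-855 + 4096) + 366 = 3241 + 366 = 3607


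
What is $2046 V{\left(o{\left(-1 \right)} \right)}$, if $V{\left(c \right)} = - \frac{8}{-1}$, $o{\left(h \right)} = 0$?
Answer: $16368$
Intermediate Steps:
$V{\left(c \right)} = 8$ ($V{\left(c \right)} = \left(-8\right) \left(-1\right) = 8$)
$2046 V{\left(o{\left(-1 \right)} \right)} = 2046 \cdot 8 = 16368$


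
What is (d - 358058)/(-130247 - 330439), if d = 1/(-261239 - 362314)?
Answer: 223268140075/287262137358 ≈ 0.77723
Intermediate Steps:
d = -1/623553 (d = 1/(-623553) = -1/623553 ≈ -1.6037e-6)
(d - 358058)/(-130247 - 330439) = (-1/623553 - 358058)/(-130247 - 330439) = -223268140075/623553/(-460686) = -223268140075/623553*(-1/460686) = 223268140075/287262137358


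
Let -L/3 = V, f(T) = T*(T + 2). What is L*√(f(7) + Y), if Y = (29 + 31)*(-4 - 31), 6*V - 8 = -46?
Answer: 19*I*√2037 ≈ 857.53*I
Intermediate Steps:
f(T) = T*(2 + T)
V = -19/3 (V = 4/3 + (⅙)*(-46) = 4/3 - 23/3 = -19/3 ≈ -6.3333)
L = 19 (L = -3*(-19/3) = 19)
Y = -2100 (Y = 60*(-35) = -2100)
L*√(f(7) + Y) = 19*√(7*(2 + 7) - 2100) = 19*√(7*9 - 2100) = 19*√(63 - 2100) = 19*√(-2037) = 19*(I*√2037) = 19*I*√2037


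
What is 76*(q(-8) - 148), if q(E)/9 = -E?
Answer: -5776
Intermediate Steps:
q(E) = -9*E (q(E) = 9*(-E) = -9*E)
76*(q(-8) - 148) = 76*(-9*(-8) - 148) = 76*(72 - 148) = 76*(-76) = -5776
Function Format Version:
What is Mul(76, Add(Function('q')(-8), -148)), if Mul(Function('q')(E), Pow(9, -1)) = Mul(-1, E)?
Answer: -5776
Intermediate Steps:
Function('q')(E) = Mul(-9, E) (Function('q')(E) = Mul(9, Mul(-1, E)) = Mul(-9, E))
Mul(76, Add(Function('q')(-8), -148)) = Mul(76, Add(Mul(-9, -8), -148)) = Mul(76, Add(72, -148)) = Mul(76, -76) = -5776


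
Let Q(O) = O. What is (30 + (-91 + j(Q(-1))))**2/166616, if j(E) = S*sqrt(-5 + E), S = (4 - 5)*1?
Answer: (61 + I*sqrt(6))**2/166616 ≈ 0.022297 + 0.0017936*I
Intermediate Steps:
S = -1 (S = -1*1 = -1)
j(E) = -sqrt(-5 + E)
(30 + (-91 + j(Q(-1))))**2/166616 = (30 + (-91 - sqrt(-5 - 1)))**2/166616 = (30 + (-91 - sqrt(-6)))**2*(1/166616) = (30 + (-91 - I*sqrt(6)))**2*(1/166616) = (-61 - I*sqrt(6))**2*(1/166616) = (-61 - I*sqrt(6))**2/166616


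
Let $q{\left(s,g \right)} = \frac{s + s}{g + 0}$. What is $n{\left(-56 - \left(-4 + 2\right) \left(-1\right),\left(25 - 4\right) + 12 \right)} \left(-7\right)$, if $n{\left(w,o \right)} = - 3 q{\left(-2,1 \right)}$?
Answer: $-84$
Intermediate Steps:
$q{\left(s,g \right)} = \frac{2 s}{g}$
$n{\left(w,o \right)} = 12$ ($n{\left(w,o \right)} = - 3 \cdot 2 \left(-2\right) 1^{-1} = - 3 \cdot 2 \left(-2\right) 1 = \left(-3\right) \left(-4\right) = 12$)
$n{\left(-56 - \left(-4 + 2\right) \left(-1\right),\left(25 - 4\right) + 12 \right)} \left(-7\right) = 12 \left(-7\right) = -84$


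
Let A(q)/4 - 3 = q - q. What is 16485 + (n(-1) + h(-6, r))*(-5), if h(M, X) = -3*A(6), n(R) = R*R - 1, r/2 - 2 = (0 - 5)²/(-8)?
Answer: 16665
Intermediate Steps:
A(q) = 12 (A(q) = 12 + 4*(q - q) = 12 + 4*0 = 12 + 0 = 12)
r = -9/4 (r = 4 + 2*((0 - 5)²/(-8)) = 4 + 2*((-5)²*(-⅛)) = 4 + 2*(25*(-⅛)) = 4 + 2*(-25/8) = 4 - 25/4 = -9/4 ≈ -2.2500)
n(R) = -1 + R² (n(R) = R² - 1 = -1 + R²)
h(M, X) = -36 (h(M, X) = -3*12 = -36)
16485 + (n(-1) + h(-6, r))*(-5) = 16485 + ((-1 + (-1)²) - 36)*(-5) = 16485 + ((-1 + 1) - 36)*(-5) = 16485 + (0 - 36)*(-5) = 16485 - 36*(-5) = 16485 + 180 = 16665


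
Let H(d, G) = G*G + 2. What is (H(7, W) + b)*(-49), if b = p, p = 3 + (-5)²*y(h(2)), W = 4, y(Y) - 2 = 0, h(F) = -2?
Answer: -3479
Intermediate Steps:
y(Y) = 2 (y(Y) = 2 + 0 = 2)
p = 53 (p = 3 + (-5)²*2 = 3 + 25*2 = 3 + 50 = 53)
b = 53
H(d, G) = 2 + G² (H(d, G) = G² + 2 = 2 + G²)
(H(7, W) + b)*(-49) = ((2 + 4²) + 53)*(-49) = ((2 + 16) + 53)*(-49) = (18 + 53)*(-49) = 71*(-49) = -3479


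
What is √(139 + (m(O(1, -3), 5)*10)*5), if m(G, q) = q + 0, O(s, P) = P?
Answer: √389 ≈ 19.723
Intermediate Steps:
m(G, q) = q
√(139 + (m(O(1, -3), 5)*10)*5) = √(139 + (5*10)*5) = √(139 + 50*5) = √(139 + 250) = √389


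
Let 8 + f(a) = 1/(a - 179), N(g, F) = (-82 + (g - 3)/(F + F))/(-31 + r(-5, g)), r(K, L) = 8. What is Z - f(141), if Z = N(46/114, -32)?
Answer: 243107/20976 ≈ 11.590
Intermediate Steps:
N(g, F) = 82/23 - (-3 + g)/(46*F) (N(g, F) = (-82 + (g - 3)/(F + F))/(-31 + 8) = (-82 + (-3 + g)/((2*F)))/(-23) = (-82 + (-3 + g)*(1/(2*F)))*(-1/23) = (-82 + (-3 + g)/(2*F))*(-1/23) = 82/23 - (-3 + g)/(46*F))
Z = 74747/20976 (Z = (1/46)*(3 - 46/114 + 164*(-32))/(-32) = (1/46)*(-1/32)*(3 - 46/114 - 5248) = (1/46)*(-1/32)*(3 - 1*23/57 - 5248) = (1/46)*(-1/32)*(3 - 23/57 - 5248) = (1/46)*(-1/32)*(-298988/57) = 74747/20976 ≈ 3.5635)
f(a) = -8 + 1/(-179 + a) (f(a) = -8 + 1/(a - 179) = -8 + 1/(-179 + a))
Z - f(141) = 74747/20976 - (1433 - 8*141)/(-179 + 141) = 74747/20976 - (1433 - 1128)/(-38) = 74747/20976 - (-1)*305/38 = 74747/20976 - 1*(-305/38) = 74747/20976 + 305/38 = 243107/20976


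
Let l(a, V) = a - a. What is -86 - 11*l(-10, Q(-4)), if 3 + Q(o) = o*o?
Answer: -86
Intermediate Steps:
Q(o) = -3 + o² (Q(o) = -3 + o*o = -3 + o²)
l(a, V) = 0
-86 - 11*l(-10, Q(-4)) = -86 - 11*0 = -86 + 0 = -86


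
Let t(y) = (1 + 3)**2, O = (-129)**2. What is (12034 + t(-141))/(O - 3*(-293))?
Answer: 1205/1752 ≈ 0.68779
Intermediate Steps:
O = 16641
t(y) = 16 (t(y) = 4**2 = 16)
(12034 + t(-141))/(O - 3*(-293)) = (12034 + 16)/(16641 - 3*(-293)) = 12050/(16641 + 879) = 12050/17520 = 12050*(1/17520) = 1205/1752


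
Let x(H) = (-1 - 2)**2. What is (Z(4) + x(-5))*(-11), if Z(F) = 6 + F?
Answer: -209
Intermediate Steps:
x(H) = 9 (x(H) = (-3)**2 = 9)
(Z(4) + x(-5))*(-11) = ((6 + 4) + 9)*(-11) = (10 + 9)*(-11) = 19*(-11) = -209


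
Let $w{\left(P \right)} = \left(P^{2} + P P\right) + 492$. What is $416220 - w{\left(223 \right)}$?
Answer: $316270$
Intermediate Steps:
$w{\left(P \right)} = 492 + 2 P^{2}$ ($w{\left(P \right)} = \left(P^{2} + P^{2}\right) + 492 = 2 P^{2} + 492 = 492 + 2 P^{2}$)
$416220 - w{\left(223 \right)} = 416220 - \left(492 + 2 \cdot 223^{2}\right) = 416220 - \left(492 + 2 \cdot 49729\right) = 416220 - \left(492 + 99458\right) = 416220 - 99950 = 316270$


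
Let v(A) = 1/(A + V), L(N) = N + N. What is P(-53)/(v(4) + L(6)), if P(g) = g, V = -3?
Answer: -53/13 ≈ -4.0769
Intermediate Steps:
L(N) = 2*N
v(A) = 1/(-3 + A) (v(A) = 1/(A - 3) = 1/(-3 + A))
P(-53)/(v(4) + L(6)) = -53/(1/(-3 + 4) + 2*6) = -53/(1/1 + 12) = -53/(1 + 12) = -53/13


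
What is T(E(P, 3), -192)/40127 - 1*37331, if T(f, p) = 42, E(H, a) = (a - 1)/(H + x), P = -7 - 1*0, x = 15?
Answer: -1497980995/40127 ≈ -37331.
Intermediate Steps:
P = -7 (P = -7 + 0 = -7)
E(H, a) = (-1 + a)/(15 + H) (E(H, a) = (a - 1)/(H + 15) = (-1 + a)/(15 + H))
T(E(P, 3), -192)/40127 - 1*37331 = 42/40127 - 1*37331 = 42*(1/40127) - 37331 = 42/40127 - 37331 = -1497980995/40127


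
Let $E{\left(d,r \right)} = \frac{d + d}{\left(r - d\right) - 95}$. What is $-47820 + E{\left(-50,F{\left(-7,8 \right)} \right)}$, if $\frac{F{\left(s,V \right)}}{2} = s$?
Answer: $- \frac{2821280}{59} \approx -47818.0$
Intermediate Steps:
$F{\left(s,V \right)} = 2 s$
$E{\left(d,r \right)} = \frac{2 d}{-95 + r - d}$
$-47820 + E{\left(-50,F{\left(-7,8 \right)} \right)} = -47820 + 2 \left(-50\right) \frac{1}{-95 + 2 \left(-7\right) - -50} = -47820 + 2 \left(-50\right) \frac{1}{-95 - 14 + 50} = -47820 + 2 \left(-50\right) \frac{1}{-59} = -47820 + 2 \left(-50\right) \left(- \frac{1}{59}\right) = -47820 + \frac{100}{59} = - \frac{2821280}{59}$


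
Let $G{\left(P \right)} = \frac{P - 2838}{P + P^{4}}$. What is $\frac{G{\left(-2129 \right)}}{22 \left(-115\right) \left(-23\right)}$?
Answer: $- \frac{4967}{1195503915641838880} \approx -4.1547 \cdot 10^{-15}$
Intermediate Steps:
$G{\left(P \right)} = \frac{-2838 + P}{P + P^{4}}$
$\frac{G{\left(-2129 \right)}}{22 \left(-115\right) \left(-23\right)} = \frac{\frac{1}{-2129 + \left(-2129\right)^{4}} \left(-2838 - 2129\right)}{22 \left(-115\right) \left(-23\right)} = \frac{\frac{1}{-2129 + 20544834434881} \left(-4967\right)}{\left(-2530\right) \left(-23\right)} = \frac{\frac{1}{20544834432752} \left(-4967\right)}{58190} = \frac{1}{20544834432752} \left(-4967\right) \frac{1}{58190} = \left(- \frac{4967}{20544834432752}\right) \frac{1}{58190} = - \frac{4967}{1195503915641838880}$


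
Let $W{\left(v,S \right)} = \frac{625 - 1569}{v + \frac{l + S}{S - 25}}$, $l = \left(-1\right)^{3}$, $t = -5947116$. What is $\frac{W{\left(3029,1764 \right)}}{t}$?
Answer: $\frac{205202}{3917063493063} \approx 5.2387 \cdot 10^{-8}$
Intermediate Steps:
$l = -1$
$W{\left(v,S \right)} = - \frac{944}{v + \frac{-1 + S}{-25 + S}}$ ($W{\left(v,S \right)} = \frac{625 - 1569}{v + \frac{-1 + S}{S - 25}} = - \frac{944}{v + \frac{-1 + S}{-25 + S}}$)
$\frac{W{\left(3029,1764 \right)}}{t} = \frac{944 \frac{1}{-1 + 1764 - 75725 + 1764 \cdot 3029} \left(25 - 1764\right)}{-5947116} = \frac{944 \left(25 - 1764\right)}{-1 + 1764 - 75725 + 5343156} \left(- \frac{1}{5947116}\right) = 944 \cdot \frac{1}{5269194} \left(-1739\right) \left(- \frac{1}{5947116}\right) = \left(- \frac{820808}{2634597}\right) \left(- \frac{1}{5947116}\right) = \frac{205202}{3917063493063}$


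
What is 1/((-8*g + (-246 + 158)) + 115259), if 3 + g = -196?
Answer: 1/116763 ≈ 8.5644e-6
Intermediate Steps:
g = -199 (g = -3 - 196 = -199)
1/((-8*g + (-246 + 158)) + 115259) = 1/((-8*(-199) + (-246 + 158)) + 115259) = 1/((1592 - 88) + 115259) = 1/(1504 + 115259) = 1/116763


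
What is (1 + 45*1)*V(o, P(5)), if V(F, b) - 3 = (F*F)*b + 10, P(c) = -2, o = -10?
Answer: -8602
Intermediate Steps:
V(F, b) = 13 + b*F**2 (V(F, b) = 3 + ((F*F)*b + 10) = 3 + (F**2*b + 10) = 3 + (b*F**2 + 10) = 3 + (10 + b*F**2) = 13 + b*F**2)
(1 + 45*1)*V(o, P(5)) = (1 + 45*1)*(13 - 2*(-10)**2) = (1 + 45)*(13 - 2*100) = 46*(13 - 200) = 46*(-187) = -8602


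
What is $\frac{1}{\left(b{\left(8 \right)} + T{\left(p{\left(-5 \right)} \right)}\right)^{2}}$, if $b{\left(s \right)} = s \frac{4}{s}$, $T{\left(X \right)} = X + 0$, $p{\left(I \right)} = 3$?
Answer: $\frac{1}{49} \approx 0.020408$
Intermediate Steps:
$T{\left(X \right)} = X$
$b{\left(s \right)} = 4$
$\frac{1}{\left(b{\left(8 \right)} + T{\left(p{\left(-5 \right)} \right)}\right)^{2}} = \frac{1}{\left(4 + 3\right)^{2}} = \frac{1}{7^{2}} = \frac{1}{49}$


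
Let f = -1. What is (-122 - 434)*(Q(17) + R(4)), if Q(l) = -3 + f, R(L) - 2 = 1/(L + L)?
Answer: 2085/2 ≈ 1042.5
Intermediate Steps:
R(L) = 2 + 1/(2*L) (R(L) = 2 + 1/(L + L) = 2 + 1/(2*L))
Q(l) = -4 (Q(l) = -3 - 1 = -4)
(-122 - 434)*(Q(17) + R(4)) = (-122 - 434)*(-4 + (2 + (½)/4)) = -556*(-4 + (2 + (½)*(¼))) = -556*(-4 + (2 + ⅛)) = -556*(-4 + 17/8) = -556*(-15/8) = 2085/2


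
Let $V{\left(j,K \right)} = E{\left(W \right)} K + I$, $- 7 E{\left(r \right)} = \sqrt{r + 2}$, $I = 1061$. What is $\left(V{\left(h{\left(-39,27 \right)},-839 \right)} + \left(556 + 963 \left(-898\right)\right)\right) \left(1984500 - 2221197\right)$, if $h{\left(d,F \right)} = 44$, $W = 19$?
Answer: $204306672429 - \frac{198588783 \sqrt{21}}{7} \approx 2.0418 \cdot 10^{11}$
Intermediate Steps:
$E{\left(r \right)} = - \frac{\sqrt{2 + r}}{7}$ ($E{\left(r \right)} = - \frac{\sqrt{r + 2}}{7} = - \frac{\sqrt{2 + r}}{7}$)
$V{\left(j,K \right)} = 1061 - \frac{K \sqrt{21}}{7}$ ($V{\left(j,K \right)} = - \frac{\sqrt{2 + 19}}{7} K + 1061 = - \frac{\sqrt{21}}{7} K + 1061 = - \frac{K \sqrt{21}}{7} + 1061 = 1061 - \frac{K \sqrt{21}}{7}$)
$\left(V{\left(h{\left(-39,27 \right)},-839 \right)} + \left(556 + 963 \left(-898\right)\right)\right) \left(1984500 - 2221197\right) = \left(\left(1061 - - \frac{839 \sqrt{21}}{7}\right) + \left(556 + 963 \left(-898\right)\right)\right) \left(1984500 - 2221197\right) = \left(\left(1061 + \frac{839 \sqrt{21}}{7}\right) + \left(556 - 864774\right)\right) \left(-236697\right) = \left(\left(1061 + \frac{839 \sqrt{21}}{7}\right) - 864218\right) \left(-236697\right) = \left(-863157 + \frac{839 \sqrt{21}}{7}\right) \left(-236697\right) = 204306672429 - \frac{198588783 \sqrt{21}}{7}$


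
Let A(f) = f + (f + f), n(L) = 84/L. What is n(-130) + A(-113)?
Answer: -22077/65 ≈ -339.65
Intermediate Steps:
A(f) = 3*f (A(f) = f + 2*f = 3*f)
n(-130) + A(-113) = 84/(-130) + 3*(-113) = 84*(-1/130) - 339 = -42/65 - 339 = -22077/65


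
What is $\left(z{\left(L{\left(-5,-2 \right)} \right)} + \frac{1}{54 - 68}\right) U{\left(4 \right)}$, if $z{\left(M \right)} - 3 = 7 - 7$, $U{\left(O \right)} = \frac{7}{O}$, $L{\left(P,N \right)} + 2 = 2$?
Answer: $\frac{41}{8} \approx 5.125$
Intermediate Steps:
$L{\left(P,N \right)} = 0$ ($L{\left(P,N \right)} = -2 + 2 = 0$)
$z{\left(M \right)} = 3$ ($z{\left(M \right)} = 3 + \left(7 - 7\right) = 3 + 0 = 3$)
$\left(z{\left(L{\left(-5,-2 \right)} \right)} + \frac{1}{54 - 68}\right) U{\left(4 \right)} = \left(3 + \frac{1}{54 - 68}\right) \frac{7}{4} = \left(3 + \frac{1}{-14}\right) 7 \cdot \frac{1}{4} = \left(3 - \frac{1}{14}\right) \frac{7}{4} = \frac{41}{14} \cdot \frac{7}{4} = \frac{41}{8}$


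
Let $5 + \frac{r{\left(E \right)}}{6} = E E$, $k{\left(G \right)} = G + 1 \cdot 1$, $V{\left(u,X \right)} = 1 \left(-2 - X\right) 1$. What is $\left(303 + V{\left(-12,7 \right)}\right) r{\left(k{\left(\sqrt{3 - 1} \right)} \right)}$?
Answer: $-3528 + 3528 \sqrt{2} \approx 1461.3$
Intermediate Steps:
$V{\left(u,X \right)} = -2 - X$ ($V{\left(u,X \right)} = \left(-2 - X\right) 1 = -2 - X$)
$k{\left(G \right)} = 1 + G$ ($k{\left(G \right)} = G + 1 = 1 + G$)
$r{\left(E \right)} = -30 + 6 E^{2}$ ($r{\left(E \right)} = -30 + 6 E E = -30 + 6 E^{2}$)
$\left(303 + V{\left(-12,7 \right)}\right) r{\left(k{\left(\sqrt{3 - 1} \right)} \right)} = \left(303 - 9\right) \left(-30 + 6 \left(1 + \sqrt{3 - 1}\right)^{2}\right) = \left(303 - 9\right) \left(-30 + 6 \left(1 + \sqrt{2}\right)^{2}\right) = 294 \left(-30 + 6 \left(1 + \sqrt{2}\right)^{2}\right) = -8820 + 1764 \left(1 + \sqrt{2}\right)^{2}$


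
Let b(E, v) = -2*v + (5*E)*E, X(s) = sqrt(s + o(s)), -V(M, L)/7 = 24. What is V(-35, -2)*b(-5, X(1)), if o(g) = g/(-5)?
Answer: -21000 + 672*sqrt(5)/5 ≈ -20699.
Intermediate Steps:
V(M, L) = -168 (V(M, L) = -7*24 = -168)
o(g) = -g/5 (o(g) = g*(-1/5) = -g/5)
X(s) = 2*sqrt(5)*sqrt(s)/5 (X(s) = sqrt(s - s/5) = sqrt(4*s/5) = 2*sqrt(5)*sqrt(s)/5)
b(E, v) = -2*v + 5*E**2
V(-35, -2)*b(-5, X(1)) = -168*(-4*sqrt(5)*sqrt(1)/5 + 5*(-5)**2) = -168*(-4*sqrt(5)/5 + 5*25) = -168*(-4*sqrt(5)/5 + 125) = -168*(125 - 4*sqrt(5)/5) = -21000 + 672*sqrt(5)/5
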